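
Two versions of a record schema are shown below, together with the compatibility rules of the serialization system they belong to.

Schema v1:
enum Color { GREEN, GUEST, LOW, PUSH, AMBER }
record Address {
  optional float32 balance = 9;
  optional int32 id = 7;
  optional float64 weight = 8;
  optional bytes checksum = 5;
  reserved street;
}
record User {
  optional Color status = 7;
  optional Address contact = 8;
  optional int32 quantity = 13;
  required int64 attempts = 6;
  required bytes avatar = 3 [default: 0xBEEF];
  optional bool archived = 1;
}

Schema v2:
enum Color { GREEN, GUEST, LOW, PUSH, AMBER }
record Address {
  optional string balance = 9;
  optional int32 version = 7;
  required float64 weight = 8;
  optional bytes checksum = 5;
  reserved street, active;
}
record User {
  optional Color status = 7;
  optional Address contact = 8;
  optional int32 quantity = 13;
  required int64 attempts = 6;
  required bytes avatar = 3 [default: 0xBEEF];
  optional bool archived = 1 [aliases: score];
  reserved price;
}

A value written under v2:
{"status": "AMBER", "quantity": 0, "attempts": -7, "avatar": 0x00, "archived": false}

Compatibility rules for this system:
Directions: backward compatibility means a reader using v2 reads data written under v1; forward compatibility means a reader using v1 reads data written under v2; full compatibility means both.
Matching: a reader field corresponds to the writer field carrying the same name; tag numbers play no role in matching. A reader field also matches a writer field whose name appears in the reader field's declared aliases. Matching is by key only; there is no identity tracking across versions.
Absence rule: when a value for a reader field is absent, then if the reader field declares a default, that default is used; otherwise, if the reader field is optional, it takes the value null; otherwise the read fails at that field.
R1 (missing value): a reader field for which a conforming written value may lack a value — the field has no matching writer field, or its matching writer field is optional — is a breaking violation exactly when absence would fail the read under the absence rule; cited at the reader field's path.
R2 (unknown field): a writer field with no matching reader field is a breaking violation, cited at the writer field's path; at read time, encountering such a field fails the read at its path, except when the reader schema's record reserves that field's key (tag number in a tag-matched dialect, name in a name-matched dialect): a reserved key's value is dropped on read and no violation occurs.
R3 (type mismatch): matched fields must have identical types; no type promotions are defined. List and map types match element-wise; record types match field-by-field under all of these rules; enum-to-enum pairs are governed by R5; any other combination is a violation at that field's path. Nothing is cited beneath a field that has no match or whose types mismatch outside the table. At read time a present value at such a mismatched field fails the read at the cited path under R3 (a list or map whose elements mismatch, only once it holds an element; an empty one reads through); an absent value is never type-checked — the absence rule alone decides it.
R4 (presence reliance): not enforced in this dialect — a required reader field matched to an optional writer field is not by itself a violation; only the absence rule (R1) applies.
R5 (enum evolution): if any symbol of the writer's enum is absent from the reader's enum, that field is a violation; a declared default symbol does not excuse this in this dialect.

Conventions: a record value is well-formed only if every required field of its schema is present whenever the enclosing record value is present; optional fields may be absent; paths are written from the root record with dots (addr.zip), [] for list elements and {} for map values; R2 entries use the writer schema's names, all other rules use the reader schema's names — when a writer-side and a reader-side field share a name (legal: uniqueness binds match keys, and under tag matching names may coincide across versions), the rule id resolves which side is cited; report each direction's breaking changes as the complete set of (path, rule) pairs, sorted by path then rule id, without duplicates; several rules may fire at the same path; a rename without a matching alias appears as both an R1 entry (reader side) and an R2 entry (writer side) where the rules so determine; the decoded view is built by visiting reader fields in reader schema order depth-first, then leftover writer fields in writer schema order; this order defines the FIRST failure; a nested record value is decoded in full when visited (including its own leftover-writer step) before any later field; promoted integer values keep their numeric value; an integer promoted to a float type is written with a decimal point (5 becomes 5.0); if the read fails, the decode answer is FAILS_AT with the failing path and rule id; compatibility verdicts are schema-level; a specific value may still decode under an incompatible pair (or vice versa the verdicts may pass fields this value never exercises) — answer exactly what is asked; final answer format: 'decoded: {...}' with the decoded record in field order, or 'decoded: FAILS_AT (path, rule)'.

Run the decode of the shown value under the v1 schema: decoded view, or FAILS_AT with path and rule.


the writer's type comes first in each User pair
decode walk for User under reader schema v1:
  status := "AMBER"
  contact := null (absent, optional -> null)
  quantity := 0
  attempts := -7
  avatar := 0x00
  archived := false
  => decoded: {"status": "AMBER", "contact": null, "quantity": 0, "attempts": -7, "avatar": 0x00, "archived": false}
ruling out the remaining User differences:
  field weight in record Address: optional changed to required -> affects the rule determinations only; this particular User value decodes identically
  renamed field id to version in record Address -> affects the rule determinations only; this particular User value decodes identically
  field balance in record Address: type float32 changed to string -> affects the rule determinations only; this particular User value decodes identically

decoded: {"status": "AMBER", "contact": null, "quantity": 0, "attempts": -7, "avatar": 0x00, "archived": false}


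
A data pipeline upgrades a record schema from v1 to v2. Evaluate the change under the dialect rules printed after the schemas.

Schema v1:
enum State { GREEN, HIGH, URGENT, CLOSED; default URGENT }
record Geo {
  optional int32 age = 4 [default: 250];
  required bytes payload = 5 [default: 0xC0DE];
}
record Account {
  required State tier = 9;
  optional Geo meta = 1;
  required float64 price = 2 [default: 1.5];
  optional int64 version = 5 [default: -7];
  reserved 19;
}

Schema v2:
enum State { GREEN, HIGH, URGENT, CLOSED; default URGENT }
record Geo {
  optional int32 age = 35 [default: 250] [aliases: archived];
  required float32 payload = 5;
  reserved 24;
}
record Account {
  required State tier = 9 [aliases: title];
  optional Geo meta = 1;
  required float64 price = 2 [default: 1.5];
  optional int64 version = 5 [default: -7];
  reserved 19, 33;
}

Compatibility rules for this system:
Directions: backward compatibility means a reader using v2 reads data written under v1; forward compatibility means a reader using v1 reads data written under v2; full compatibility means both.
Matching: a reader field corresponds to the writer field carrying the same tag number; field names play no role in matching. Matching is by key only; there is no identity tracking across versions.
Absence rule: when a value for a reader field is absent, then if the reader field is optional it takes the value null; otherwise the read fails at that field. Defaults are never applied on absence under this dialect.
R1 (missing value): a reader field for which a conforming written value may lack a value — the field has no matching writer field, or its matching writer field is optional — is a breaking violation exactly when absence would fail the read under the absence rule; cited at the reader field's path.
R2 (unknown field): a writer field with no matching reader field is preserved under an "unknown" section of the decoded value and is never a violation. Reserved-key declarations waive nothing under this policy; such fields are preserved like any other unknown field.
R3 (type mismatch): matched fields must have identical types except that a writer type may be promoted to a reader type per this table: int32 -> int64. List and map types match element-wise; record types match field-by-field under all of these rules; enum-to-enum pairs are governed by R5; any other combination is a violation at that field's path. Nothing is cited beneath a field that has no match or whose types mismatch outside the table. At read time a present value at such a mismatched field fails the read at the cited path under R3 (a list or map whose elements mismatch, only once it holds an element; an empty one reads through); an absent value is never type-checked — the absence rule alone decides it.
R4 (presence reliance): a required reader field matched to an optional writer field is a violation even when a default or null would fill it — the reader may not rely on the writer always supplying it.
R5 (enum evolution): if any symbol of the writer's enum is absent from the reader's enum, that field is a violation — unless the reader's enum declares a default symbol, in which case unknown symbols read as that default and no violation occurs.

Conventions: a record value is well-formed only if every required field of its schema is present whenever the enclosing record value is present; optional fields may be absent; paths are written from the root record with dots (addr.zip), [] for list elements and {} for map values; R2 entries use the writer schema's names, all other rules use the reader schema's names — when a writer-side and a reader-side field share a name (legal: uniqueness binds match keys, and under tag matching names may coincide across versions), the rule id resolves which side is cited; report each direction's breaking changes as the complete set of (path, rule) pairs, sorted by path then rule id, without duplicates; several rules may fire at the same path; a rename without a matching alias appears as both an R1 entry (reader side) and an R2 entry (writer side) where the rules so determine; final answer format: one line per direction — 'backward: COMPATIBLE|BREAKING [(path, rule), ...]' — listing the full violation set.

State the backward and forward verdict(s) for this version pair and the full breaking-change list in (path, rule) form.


backward: BREAKING [(meta.payload, R3)]; forward: BREAKING [(meta.payload, R3)]

arrows below run writer -> reader for Account
backward pass over Account, reader schema v2, writer schema v1:
  State -> State, writer required: tier aligns to tier
  Geo -> Geo, writer optional: meta aligns to meta
  float64 -> float64, writer required: price aligns to price
  int64 -> int64, writer optional: version aligns to version
  meta.age: no writer match
  bytes -> float32, writer required: meta.payload aligns to meta.payload
  meta.age (writer side), unknown to reader
  R3 fires at meta.payload
  backward on Account therefore BREAKING (1)
forward pass over Account, reader schema v1, writer schema v2:
  State -> State, writer required: tier aligns to tier
  Geo -> Geo, writer optional: meta aligns to meta
  float64 -> float64, writer required: price aligns to price
  int64 -> int64, writer optional: version aligns to version
  meta.age: no writer match
  float32 -> bytes, writer required: meta.payload aligns to meta.payload
  meta.age (writer side), unknown to reader
  R3 fires at meta.payload
  forward on Account therefore BREAKING (1)


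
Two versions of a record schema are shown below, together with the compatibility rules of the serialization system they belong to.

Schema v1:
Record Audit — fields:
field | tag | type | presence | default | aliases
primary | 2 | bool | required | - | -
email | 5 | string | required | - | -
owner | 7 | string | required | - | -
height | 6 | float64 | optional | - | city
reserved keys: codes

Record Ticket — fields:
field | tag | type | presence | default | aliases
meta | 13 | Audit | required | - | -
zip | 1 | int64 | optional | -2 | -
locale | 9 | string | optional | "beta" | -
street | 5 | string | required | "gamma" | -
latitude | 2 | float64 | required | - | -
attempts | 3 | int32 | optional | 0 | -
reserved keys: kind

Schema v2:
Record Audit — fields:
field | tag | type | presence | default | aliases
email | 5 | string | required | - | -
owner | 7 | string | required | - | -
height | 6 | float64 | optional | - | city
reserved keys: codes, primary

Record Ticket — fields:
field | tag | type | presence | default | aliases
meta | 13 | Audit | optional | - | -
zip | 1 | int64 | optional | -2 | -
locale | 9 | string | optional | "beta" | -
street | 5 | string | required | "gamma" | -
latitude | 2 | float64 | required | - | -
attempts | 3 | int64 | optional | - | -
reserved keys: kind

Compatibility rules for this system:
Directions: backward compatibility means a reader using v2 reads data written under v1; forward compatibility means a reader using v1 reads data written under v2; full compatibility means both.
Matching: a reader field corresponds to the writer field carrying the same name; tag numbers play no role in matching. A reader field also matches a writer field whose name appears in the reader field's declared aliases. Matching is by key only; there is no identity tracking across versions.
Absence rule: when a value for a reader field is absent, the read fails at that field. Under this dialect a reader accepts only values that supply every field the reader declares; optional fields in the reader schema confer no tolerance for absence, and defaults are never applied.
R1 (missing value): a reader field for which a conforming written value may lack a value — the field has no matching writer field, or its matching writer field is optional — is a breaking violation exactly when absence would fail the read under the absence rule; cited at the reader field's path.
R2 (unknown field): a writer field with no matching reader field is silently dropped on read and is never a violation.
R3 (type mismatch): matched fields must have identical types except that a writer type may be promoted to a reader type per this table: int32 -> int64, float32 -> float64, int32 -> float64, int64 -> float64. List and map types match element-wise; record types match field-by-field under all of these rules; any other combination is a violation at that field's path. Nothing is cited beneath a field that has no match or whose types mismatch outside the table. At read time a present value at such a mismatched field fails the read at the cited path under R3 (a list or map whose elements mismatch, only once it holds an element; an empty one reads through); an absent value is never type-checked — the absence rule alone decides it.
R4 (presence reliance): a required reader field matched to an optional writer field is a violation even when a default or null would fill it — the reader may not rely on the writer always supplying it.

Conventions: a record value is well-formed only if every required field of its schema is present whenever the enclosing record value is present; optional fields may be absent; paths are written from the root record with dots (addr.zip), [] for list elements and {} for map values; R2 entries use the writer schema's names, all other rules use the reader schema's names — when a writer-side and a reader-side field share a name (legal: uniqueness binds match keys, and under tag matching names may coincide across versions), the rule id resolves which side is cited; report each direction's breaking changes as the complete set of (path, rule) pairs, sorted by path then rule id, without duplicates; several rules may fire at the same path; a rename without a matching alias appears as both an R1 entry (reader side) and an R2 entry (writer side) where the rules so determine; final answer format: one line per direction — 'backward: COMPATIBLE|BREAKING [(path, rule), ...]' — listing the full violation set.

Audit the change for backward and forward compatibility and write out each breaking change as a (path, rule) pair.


backward: BREAKING [(attempts, R1), (locale, R1), (meta.height, R1), (zip, R1)]; forward: BREAKING [(attempts, R1), (attempts, R3), (locale, R1), (meta, R1), (meta, R4), (meta.height, R1), (meta.primary, R1), (zip, R1)]

each type pair in Ticket: writer, then reader
backward pass over Ticket, reader schema v2, writer schema v1:
  writer required, Audit -> Audit: reader meta maps from writer meta
  writer optional, int64 -> int64: reader zip maps from writer zip
  writer optional, string -> string: reader locale maps from writer locale
  writer required, string -> string: reader street maps from writer street
  writer required, float64 -> float64: reader latitude maps from writer latitude
  writer optional, int32 -> int64: reader attempts maps from writer attempts
  writer required, string -> string: reader meta.email maps from writer meta.email
  writer required, string -> string: reader meta.owner maps from writer meta.owner
  writer optional, float64 -> float64: reader meta.height maps from writer meta.height
  meta.primary (writer side), unknown to reader
  violation R1 at attempts
  violation R1 at locale
  violation R1 at meta.height
  violation R1 at zip
  backward on Ticket therefore BREAKING (4)
forward pass over Ticket, reader schema v1, writer schema v2:
  writer optional, Audit -> Audit: reader meta maps from writer meta
  writer optional, int64 -> int64: reader zip maps from writer zip
  writer optional, string -> string: reader locale maps from writer locale
  writer required, string -> string: reader street maps from writer street
  writer required, float64 -> float64: reader latitude maps from writer latitude
  writer optional, int64 -> int32: reader attempts maps from writer attempts
  no writer field matches reader meta.primary
  writer required, string -> string: reader meta.email maps from writer meta.email
  writer required, string -> string: reader meta.owner maps from writer meta.owner
  writer optional, float64 -> float64: reader meta.height maps from writer meta.height
  violation R1 at attempts
  violation R3 at attempts
  violation R1 at locale
  violation R1 at meta
  violation R4 at meta
  violation R1 at meta.height
  violation R1 at meta.primary
  violation R1 at zip
  forward on Ticket therefore BREAKING (8)


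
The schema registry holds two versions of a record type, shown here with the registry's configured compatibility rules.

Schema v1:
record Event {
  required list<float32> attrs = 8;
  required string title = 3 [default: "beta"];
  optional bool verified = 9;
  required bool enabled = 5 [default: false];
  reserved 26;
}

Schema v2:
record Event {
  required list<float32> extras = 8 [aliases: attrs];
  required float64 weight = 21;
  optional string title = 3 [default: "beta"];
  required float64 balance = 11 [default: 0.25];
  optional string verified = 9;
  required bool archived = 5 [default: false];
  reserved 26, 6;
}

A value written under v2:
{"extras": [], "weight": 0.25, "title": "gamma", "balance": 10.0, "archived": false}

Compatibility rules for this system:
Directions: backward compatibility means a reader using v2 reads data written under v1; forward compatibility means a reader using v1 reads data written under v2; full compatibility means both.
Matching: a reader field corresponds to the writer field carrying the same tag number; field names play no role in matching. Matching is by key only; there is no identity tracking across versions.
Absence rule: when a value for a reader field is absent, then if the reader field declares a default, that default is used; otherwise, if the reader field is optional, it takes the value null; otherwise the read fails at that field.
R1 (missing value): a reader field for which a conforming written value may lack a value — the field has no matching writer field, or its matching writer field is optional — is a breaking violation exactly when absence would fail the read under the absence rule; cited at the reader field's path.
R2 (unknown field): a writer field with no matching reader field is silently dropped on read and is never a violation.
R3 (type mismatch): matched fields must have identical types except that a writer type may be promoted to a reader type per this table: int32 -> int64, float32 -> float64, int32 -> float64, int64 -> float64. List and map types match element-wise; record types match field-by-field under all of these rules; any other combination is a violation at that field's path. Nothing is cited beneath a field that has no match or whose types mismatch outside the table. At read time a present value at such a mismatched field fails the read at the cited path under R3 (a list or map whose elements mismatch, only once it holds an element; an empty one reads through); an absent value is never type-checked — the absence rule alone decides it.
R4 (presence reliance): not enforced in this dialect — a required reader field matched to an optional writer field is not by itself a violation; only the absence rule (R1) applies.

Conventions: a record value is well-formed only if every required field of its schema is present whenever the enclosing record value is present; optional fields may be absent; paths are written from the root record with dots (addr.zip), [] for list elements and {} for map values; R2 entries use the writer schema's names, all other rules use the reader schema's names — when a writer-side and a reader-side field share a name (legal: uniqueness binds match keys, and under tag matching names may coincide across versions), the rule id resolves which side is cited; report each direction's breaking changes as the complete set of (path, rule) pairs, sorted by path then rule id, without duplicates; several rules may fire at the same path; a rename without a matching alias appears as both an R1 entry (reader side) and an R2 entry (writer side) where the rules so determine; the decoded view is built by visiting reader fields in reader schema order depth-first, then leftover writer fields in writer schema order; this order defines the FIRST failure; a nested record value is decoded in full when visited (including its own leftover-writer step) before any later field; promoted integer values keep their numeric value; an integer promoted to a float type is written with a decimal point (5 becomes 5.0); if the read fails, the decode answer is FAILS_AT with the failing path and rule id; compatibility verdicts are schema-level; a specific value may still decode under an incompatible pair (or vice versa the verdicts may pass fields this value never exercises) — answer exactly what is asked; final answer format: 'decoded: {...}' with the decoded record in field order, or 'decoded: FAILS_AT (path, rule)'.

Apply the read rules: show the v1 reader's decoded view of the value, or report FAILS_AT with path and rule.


the writer's type comes first in each Event pair
decode (reader v1):
  attrs := [] (from writer extras)
  title := "gamma"
  verified := null (absent, optional -> null)
  enabled := false (from writer archived)
  writer weight: unknown -> dropped
  writer balance: unknown -> dropped
  => decoded: {"attrs": [], "title": "gamma", "verified": null, "enabled": false}
the rest of the Event diff is inert for this question:
  renamed field enabled to archived in record Event -> inert under this dialect — no rule fires on Event and the result does not move
  field verified in record Event: type bool changed to string -> affects the rule determinations only; this particular Event value decodes identically
  renamed field attrs to extras in record Event (alias attrs declared on the renamed field) -> inert under this dialect — no rule fires on Event and the result does not move
  field title in record Event: required changed to optional -> inert under this dialect — no rule fires on Event and the result does not move
  added field weight to record Event: required float64, tag 21 (in v2 it sits immediately before title) -> affects the rule determinations only; this particular Event value decodes identically
  added field balance to record Event: required float64, tag 11, default 0.25 (in v2 it sits immediately before verified) -> inert under this dialect — no rule fires on Event and the result does not move

decoded: {"attrs": [], "title": "gamma", "verified": null, "enabled": false}


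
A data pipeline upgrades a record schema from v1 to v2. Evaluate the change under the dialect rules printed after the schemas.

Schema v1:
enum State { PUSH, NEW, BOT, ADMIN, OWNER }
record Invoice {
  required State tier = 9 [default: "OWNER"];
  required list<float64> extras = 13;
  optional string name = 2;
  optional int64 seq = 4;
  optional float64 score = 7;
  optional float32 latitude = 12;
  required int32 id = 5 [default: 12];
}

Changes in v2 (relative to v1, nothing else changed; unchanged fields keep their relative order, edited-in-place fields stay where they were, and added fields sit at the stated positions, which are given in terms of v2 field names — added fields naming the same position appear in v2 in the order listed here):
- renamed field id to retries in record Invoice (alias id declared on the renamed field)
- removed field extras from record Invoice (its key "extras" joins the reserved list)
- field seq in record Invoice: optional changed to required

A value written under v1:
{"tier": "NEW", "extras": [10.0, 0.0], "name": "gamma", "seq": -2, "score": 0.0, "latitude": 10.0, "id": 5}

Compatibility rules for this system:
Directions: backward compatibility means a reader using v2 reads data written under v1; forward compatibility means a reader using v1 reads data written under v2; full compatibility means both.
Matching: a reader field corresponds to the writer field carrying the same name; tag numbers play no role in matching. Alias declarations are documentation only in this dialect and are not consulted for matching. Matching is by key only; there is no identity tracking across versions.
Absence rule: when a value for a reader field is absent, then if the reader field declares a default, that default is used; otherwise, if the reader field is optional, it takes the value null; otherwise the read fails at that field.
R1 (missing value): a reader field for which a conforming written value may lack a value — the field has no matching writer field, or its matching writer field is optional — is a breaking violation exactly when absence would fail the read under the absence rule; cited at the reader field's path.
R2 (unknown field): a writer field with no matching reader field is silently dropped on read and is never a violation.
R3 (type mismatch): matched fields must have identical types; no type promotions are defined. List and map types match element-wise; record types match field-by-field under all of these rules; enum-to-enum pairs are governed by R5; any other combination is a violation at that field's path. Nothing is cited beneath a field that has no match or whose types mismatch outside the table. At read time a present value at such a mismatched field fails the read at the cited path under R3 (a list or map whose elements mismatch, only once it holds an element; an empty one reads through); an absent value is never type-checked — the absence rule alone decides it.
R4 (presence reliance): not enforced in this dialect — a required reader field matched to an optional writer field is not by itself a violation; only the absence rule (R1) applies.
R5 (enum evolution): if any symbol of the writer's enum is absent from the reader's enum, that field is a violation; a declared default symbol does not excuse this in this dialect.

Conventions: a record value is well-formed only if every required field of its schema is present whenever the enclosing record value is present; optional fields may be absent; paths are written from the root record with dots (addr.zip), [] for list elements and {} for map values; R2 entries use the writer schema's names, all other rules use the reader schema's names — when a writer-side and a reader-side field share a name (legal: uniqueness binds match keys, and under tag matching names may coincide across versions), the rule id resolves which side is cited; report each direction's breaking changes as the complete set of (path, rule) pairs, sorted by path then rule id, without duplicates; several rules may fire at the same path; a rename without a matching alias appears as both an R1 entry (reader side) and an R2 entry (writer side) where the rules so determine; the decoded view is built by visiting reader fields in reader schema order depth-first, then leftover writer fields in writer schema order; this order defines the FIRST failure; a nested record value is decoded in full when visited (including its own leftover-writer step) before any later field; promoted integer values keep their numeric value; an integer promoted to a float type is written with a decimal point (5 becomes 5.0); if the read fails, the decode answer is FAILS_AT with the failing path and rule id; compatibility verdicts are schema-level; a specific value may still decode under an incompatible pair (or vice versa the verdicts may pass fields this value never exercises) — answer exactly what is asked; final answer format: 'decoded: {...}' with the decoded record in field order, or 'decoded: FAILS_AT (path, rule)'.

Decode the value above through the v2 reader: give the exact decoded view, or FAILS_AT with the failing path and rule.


decoded: {"tier": "NEW", "name": "gamma", "seq": -2, "score": 0.0, "latitude": 10.0, "retries": 12}

each type pair in Invoice: writer, then reader
migrating the Invoice value to v2:
  tier := "NEW"
  name := "gamma"
  seq := -2
  score := 0.0
  latitude := 10.0
  retries := 12 (missing; default applied)
  writer extras: no reader field; dropped
  writer id: no reader field; dropped
  => decoded: {"tier": "NEW", "name": "gamma", "seq": -2, "score": 0.0, "latitude": 10.0, "retries": 12}
checking off the Invoice differences that do not matter here:
  field seq in record Invoice: optional changed to required -> a verdict-level change on Invoice — the shown value reads the same


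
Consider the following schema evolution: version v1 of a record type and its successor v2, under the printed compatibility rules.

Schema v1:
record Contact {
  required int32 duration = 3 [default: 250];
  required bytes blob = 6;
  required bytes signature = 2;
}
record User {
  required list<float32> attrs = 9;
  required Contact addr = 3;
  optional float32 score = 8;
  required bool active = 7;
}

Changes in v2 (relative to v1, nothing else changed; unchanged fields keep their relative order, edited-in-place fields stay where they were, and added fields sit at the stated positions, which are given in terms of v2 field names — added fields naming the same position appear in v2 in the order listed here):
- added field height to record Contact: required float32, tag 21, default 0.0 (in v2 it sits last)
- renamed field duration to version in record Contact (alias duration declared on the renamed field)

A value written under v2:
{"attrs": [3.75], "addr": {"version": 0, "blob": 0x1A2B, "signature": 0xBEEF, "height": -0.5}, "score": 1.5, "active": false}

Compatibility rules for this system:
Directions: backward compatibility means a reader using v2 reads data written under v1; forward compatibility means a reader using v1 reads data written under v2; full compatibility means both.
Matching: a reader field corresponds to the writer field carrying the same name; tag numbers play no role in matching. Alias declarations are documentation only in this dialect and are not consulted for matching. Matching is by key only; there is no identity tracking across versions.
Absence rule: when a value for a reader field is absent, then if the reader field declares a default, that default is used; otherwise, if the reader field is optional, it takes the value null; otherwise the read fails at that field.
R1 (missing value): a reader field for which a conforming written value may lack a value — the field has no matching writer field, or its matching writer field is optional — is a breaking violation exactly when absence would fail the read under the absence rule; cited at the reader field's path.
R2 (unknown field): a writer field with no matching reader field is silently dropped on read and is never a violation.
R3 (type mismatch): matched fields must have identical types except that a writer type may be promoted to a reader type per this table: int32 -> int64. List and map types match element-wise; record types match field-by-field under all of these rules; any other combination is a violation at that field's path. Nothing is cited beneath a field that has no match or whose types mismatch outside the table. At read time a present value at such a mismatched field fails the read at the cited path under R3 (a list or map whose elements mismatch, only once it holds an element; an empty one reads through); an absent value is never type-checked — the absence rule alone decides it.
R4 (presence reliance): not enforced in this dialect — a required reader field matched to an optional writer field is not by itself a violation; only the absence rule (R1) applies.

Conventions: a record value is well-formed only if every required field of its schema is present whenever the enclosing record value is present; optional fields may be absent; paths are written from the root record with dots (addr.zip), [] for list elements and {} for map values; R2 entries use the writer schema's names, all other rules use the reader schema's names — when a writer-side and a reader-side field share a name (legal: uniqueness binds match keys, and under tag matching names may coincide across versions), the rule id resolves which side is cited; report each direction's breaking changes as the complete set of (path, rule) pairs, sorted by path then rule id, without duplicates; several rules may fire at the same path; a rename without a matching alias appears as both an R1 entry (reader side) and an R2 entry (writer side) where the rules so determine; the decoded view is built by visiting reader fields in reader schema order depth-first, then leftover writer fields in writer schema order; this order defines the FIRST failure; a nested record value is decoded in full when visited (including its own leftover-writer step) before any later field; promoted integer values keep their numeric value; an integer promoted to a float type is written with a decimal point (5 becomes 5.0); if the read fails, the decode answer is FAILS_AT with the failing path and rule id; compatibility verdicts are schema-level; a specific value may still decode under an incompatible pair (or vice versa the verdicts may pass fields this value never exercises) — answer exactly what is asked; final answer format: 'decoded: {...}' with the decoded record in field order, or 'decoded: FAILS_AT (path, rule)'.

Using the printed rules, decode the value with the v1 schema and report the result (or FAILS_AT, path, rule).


the writer's type comes first in each User pair
decode (reader v1):
  attrs := [3.75]
  addr.duration := 250 (absent -> default)
  addr.blob := 0x1A2B
  addr.signature := 0xBEEF
  writer addr.version: unknown -> dropped
  writer addr.height: unknown -> dropped
  score := 1.5
  active := false
  => decoded: {"attrs": [3.75], "addr": {"duration": 250, "blob": 0x1A2B, "signature": 0xBEEF}, "score": 1.5, "active": false}
remaining User differences; none change what is asked:
  added field height to record Contact: required float32, tag 21, default 0.0 (in v2 it sits last) -> triggers nothing under the printed rules; the User answer is the same either way

decoded: {"attrs": [3.75], "addr": {"duration": 250, "blob": 0x1A2B, "signature": 0xBEEF}, "score": 1.5, "active": false}


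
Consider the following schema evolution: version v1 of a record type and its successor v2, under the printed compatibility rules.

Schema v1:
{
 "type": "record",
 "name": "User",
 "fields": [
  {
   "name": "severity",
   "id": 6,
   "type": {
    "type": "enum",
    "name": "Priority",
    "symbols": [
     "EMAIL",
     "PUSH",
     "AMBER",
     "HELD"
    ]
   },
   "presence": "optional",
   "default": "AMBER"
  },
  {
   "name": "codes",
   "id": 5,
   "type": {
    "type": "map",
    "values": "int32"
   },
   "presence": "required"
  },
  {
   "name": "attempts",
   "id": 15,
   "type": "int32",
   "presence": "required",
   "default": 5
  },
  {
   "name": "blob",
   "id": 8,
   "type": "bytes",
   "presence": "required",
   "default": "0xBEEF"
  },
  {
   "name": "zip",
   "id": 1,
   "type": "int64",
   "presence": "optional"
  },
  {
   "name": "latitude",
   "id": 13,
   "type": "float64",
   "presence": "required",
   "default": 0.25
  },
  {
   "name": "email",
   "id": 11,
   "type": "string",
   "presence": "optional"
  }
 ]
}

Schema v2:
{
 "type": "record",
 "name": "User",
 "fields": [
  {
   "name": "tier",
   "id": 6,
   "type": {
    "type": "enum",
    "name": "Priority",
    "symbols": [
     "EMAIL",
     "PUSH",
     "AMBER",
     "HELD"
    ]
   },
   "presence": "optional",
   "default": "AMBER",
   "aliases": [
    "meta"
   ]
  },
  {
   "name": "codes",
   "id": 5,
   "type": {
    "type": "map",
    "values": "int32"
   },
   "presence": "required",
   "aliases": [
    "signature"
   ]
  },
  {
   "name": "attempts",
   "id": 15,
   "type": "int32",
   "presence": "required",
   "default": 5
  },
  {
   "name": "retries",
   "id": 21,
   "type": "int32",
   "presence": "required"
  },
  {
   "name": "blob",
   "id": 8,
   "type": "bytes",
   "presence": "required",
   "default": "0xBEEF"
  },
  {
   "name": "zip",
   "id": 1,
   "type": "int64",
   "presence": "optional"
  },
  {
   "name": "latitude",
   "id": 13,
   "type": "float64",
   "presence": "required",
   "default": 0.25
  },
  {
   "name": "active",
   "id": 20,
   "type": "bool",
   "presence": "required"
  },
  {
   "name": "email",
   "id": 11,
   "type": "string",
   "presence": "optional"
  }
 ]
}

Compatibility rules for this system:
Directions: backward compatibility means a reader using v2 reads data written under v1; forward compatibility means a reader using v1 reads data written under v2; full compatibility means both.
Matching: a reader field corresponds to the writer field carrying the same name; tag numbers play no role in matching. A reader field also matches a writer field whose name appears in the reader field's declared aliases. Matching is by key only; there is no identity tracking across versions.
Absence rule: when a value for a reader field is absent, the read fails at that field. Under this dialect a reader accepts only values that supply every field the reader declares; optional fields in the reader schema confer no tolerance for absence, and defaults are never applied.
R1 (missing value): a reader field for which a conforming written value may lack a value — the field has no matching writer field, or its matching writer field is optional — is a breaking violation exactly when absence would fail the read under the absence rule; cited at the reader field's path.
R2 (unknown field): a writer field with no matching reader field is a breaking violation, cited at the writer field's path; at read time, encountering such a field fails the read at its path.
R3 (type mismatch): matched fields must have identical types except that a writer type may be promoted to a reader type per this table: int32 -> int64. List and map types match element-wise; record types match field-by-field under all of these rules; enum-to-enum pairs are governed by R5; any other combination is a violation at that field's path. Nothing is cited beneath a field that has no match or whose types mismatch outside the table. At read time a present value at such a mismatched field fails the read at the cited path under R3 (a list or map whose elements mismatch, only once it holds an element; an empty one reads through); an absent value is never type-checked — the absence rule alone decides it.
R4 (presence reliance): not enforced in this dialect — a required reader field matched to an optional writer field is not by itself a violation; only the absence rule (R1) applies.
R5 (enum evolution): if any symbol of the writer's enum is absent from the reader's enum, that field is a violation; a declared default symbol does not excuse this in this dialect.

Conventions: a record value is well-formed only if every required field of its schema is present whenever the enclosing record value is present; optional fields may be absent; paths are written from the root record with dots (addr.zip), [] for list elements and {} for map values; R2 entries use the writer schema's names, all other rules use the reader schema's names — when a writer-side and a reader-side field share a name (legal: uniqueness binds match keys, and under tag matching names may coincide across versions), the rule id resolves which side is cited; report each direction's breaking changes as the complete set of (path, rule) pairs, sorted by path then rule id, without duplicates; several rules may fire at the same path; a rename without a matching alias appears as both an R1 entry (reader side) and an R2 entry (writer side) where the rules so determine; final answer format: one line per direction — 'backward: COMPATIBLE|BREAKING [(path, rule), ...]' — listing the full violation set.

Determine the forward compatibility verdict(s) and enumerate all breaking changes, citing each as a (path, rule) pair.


forward: BREAKING [(active, R2), (email, R1), (retries, R2), (severity, R1), (tier, R2), (zip, R1)]

the writer's type comes first in each User pair
forward pass over User, reader schema v1, writer schema v2:
  severity: no writer-side match
  writer required, map<string, int32> -> map<string, int32>: reader codes maps from writer codes
  writer required, int32 -> int32: reader attempts maps from writer attempts
  writer required, bytes -> bytes: reader blob maps from writer blob
  writer optional, int64 -> int64: reader zip maps from writer zip
  writer required, float64 -> float64: reader latitude maps from writer latitude
  writer optional, string -> string: reader email maps from writer email
  leftover writer field: tier
  leftover writer field: retries
  leftover writer field: active
  breaking: (active, R2)
  breaking: (email, R1)
  breaking: (retries, R2)
  breaking: (severity, R1)
  breaking: (tier, R2)
  breaking: (zip, R1)
  => forward: BREAKING (6)
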